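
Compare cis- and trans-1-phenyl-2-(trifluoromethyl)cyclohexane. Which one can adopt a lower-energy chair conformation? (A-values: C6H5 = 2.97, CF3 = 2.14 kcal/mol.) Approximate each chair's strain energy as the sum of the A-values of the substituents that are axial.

trans

At 1,2 positions (parity opposite): cis → (a,e or e,a); trans → (e,e or a,a).
Best chair for cis: E = 2.14 kcal/mol; best chair for trans: E = 0.00 kcal/mol.
The trans isomer is lower by 2.14 kcal/mol.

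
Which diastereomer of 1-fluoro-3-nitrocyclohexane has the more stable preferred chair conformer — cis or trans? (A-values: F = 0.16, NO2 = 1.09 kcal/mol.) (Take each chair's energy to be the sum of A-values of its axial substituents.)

cis

At 1,3 positions (parity same): cis → (e,e or a,a); trans → (a,e or e,a).
Best chair for cis: E = 0.00 kcal/mol; best chair for trans: E = 0.16 kcal/mol.
The cis isomer is lower by 0.16 kcal/mol.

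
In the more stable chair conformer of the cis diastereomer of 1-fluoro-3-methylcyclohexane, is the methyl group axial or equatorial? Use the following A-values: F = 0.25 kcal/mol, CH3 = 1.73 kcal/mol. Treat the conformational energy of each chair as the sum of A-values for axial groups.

equatorial

C1 and C3 have the same parity, so for the cis isomer the two substituents are e,e in one chair and a,a in the other.
Chair I (fluoro axial, methyl axial): E = 1.98 kcal/mol.
Chair II (fluoro equatorial, methyl equatorial): E = 0.00 kcal/mol.
Chair II is the more stable (lower-energy) conformer, and in that chair the methyl group is equatorial.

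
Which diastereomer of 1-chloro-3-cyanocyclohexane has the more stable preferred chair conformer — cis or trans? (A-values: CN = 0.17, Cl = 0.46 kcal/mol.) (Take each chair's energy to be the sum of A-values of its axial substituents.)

cis

At 1,3 positions (parity same): cis → (e,e or a,a); trans → (a,e or e,a).
Best chair for cis: E = 0.00 kcal/mol; best chair for trans: E = 0.17 kcal/mol.
The cis isomer is lower by 0.17 kcal/mol.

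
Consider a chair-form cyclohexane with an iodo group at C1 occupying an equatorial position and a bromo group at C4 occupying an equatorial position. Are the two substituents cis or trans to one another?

C1 and C4 have opposite parity, so their axial bonds point in opposite directions.
With opposite-parity carbons, two substituents on the same face are one axial and one equatorial; opposite faces give both axial or both equatorial.
Here the groups are equatorial/equatorial → opposite face → trans.

trans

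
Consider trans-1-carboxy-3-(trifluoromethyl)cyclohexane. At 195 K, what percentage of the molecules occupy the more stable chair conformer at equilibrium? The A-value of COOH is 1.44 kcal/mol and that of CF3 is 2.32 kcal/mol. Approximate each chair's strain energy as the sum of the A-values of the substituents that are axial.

C1 and C3 have the same parity, so for the trans isomer the two substituents are one axial and one equatorial in each chair.
Chair I (carboxyl axial, trifluoromethyl equatorial): E = 1.44 kcal/mol; chair II (carboxyl equatorial, trifluoromethyl axial): E = 2.32 kcal/mol.
ΔG = 0.88 kcal/mol between the two chairs.
K = exp(ΔG/RT) with R = 1.987×10⁻³ kcal mol⁻¹ K⁻¹ and T = 195 K gives K ≈ 9.69.
Fraction in the lower-energy chair = K/(K+1) = 90.6%.

90.6%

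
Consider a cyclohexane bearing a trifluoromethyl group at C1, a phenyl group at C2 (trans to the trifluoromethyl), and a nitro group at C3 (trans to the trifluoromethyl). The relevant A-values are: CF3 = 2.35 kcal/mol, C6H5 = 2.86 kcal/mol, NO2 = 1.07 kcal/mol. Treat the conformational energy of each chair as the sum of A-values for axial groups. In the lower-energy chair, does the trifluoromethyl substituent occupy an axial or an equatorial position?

equatorial

Chair I (trifluoromethyl axial, phenyl axial, nitro equatorial): E = 5.21 kcal/mol.
Chair II (trifluoromethyl equatorial, phenyl equatorial, nitro axial): E = 1.07 kcal/mol.
Chair II is the more stable (lower-energy) conformer, and in that chair the trifluoromethyl group is equatorial.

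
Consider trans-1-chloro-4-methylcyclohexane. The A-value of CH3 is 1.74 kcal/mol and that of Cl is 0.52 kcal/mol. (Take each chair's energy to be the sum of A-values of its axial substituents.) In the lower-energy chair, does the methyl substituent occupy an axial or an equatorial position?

equatorial

C1 and C4 have opposite parity, so for the trans isomer the two substituents are e,e in one chair and a,a in the other.
Chair I (methyl axial, chloro axial): E = 2.26 kcal/mol.
Chair II (methyl equatorial, chloro equatorial): E = 0.00 kcal/mol.
Chair II is the more stable (lower-energy) conformer, and in that chair the methyl group is equatorial.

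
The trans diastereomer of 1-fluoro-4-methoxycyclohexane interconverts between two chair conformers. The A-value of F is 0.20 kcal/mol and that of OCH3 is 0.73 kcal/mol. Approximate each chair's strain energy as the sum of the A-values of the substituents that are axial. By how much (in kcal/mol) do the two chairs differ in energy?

C1 and C4 have opposite parity, so for the trans isomer the two substituents are e,e in one chair and a,a in the other.
Chair I (fluoro axial, methoxy axial): E = 0.93 kcal/mol.
Chair II (fluoro equatorial, methoxy equatorial): E = 0.00 kcal/mol.
ΔE = 0.93 − 0.00 = 0.93 kcal/mol; chair II is more stable.

0.93 kcal/mol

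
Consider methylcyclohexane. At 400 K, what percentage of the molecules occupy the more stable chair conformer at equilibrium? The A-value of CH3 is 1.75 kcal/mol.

90.0%

One chair has the methyl group axial (E = 1.75 kcal/mol) and the other has it equatorial (E = 0).
ΔG = 1.75 kcal/mol between the two chairs.
K = exp(ΔG/RT) with R = 1.987×10⁻³ kcal mol⁻¹ K⁻¹ and T = 400 K gives K ≈ 9.04.
Fraction in the lower-energy chair = K/(K+1) = 90.0%.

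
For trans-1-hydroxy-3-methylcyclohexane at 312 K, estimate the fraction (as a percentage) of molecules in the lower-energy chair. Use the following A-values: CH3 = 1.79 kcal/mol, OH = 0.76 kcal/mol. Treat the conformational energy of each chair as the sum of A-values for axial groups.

84.0%

C1 and C3 have the same parity, so for the trans isomer the two substituents are one axial and one equatorial in each chair.
Chair I (methyl axial, hydroxyl equatorial): E = 1.79 kcal/mol; chair II (methyl equatorial, hydroxyl axial): E = 0.76 kcal/mol.
ΔG = 1.03 kcal/mol between the two chairs.
K = exp(ΔG/RT) with R = 1.987×10⁻³ kcal mol⁻¹ K⁻¹ and T = 312 K gives K ≈ 5.27.
Fraction in the lower-energy chair = K/(K+1) = 84.0%.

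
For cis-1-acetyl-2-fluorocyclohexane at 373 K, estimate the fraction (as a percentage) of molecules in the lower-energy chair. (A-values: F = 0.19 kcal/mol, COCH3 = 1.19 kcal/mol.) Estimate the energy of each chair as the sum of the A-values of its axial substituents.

C1 and C2 have opposite parity, so for the cis isomer the two substituents are one axial and one equatorial in each chair.
Chair I (fluoro axial, acetyl equatorial): E = 0.19 kcal/mol; chair II (fluoro equatorial, acetyl axial): E = 1.19 kcal/mol.
ΔG = 1.00 kcal/mol between the two chairs.
K = exp(ΔG/RT) with R = 1.987×10⁻³ kcal mol⁻¹ K⁻¹ and T = 373 K gives K ≈ 3.85.
Fraction in the lower-energy chair = K/(K+1) = 79.4%.

79.4%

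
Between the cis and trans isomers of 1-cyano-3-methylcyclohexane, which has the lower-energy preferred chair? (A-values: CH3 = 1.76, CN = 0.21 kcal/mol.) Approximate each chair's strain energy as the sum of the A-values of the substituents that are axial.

cis

At 1,3 positions (parity same): cis → (e,e or a,a); trans → (a,e or e,a).
Best chair for cis: E = 0.00 kcal/mol; best chair for trans: E = 0.21 kcal/mol.
The cis isomer is lower by 0.21 kcal/mol.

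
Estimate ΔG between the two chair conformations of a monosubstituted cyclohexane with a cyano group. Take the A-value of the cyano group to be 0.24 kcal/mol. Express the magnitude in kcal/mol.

A monosubstituted cyclohexane has one chair with the cyano group axial (E = A = 0.24 kcal/mol) and one with it equatorial (E = 0).
ΔE = 0.24 − 0 = 0.24 kcal/mol.

0.24 kcal/mol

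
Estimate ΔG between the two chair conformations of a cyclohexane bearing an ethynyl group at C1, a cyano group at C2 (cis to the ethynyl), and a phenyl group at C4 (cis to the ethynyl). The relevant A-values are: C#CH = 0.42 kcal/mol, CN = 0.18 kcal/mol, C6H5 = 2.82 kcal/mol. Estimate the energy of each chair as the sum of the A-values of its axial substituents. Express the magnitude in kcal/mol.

Chair I (ethynyl axial, cyano equatorial, phenyl equatorial): E = 0.42 kcal/mol.
Chair II (ethynyl equatorial, cyano axial, phenyl axial): E = 3.00 kcal/mol.
ΔE = 3.00 − 0.42 = 2.58 kcal/mol; chair I is more stable.

2.58 kcal/mol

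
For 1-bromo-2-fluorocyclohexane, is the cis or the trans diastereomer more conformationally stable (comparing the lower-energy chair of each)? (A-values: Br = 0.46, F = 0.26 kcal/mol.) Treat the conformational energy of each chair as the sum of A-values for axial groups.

At 1,2 positions (parity opposite): cis → (a,e or e,a); trans → (e,e or a,a).
Best chair for cis: E = 0.26 kcal/mol; best chair for trans: E = 0.00 kcal/mol.
The trans isomer is lower by 0.26 kcal/mol.

trans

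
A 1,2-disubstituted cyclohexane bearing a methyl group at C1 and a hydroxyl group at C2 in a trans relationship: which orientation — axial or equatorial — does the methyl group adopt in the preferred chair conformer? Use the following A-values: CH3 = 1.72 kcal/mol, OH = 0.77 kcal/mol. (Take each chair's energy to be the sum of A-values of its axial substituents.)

C1 and C2 have opposite parity, so for the trans isomer the two substituents are e,e in one chair and a,a in the other.
Chair I (methyl axial, hydroxyl axial): E = 2.49 kcal/mol.
Chair II (methyl equatorial, hydroxyl equatorial): E = 0.00 kcal/mol.
Chair II is the more stable (lower-energy) conformer, and in that chair the methyl group is equatorial.

equatorial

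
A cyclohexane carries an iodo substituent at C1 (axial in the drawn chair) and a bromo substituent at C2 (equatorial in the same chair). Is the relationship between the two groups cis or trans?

C1 and C2 have opposite parity, so their axial bonds point in opposite directions.
With opposite-parity carbons, two substituents on the same face are one axial and one equatorial; opposite faces give both axial or both equatorial.
Here the groups are axial/equatorial → same face → cis.

cis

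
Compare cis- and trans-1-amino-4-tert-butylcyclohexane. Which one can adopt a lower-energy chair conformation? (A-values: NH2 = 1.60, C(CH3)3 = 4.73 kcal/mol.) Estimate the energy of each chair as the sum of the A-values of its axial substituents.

At 1,4 positions (parity opposite): cis → (a,e or e,a); trans → (e,e or a,a).
Best chair for cis: E = 1.60 kcal/mol; best chair for trans: E = 0.00 kcal/mol.
The trans isomer is lower by 1.60 kcal/mol.

trans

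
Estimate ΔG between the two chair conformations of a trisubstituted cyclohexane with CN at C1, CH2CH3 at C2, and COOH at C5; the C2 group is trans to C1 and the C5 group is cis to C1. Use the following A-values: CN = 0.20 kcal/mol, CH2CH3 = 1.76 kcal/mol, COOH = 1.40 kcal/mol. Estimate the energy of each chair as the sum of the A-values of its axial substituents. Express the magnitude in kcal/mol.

Chair I (cyano axial, ethyl axial, carboxyl axial): E = 3.36 kcal/mol.
Chair II (cyano equatorial, ethyl equatorial, carboxyl equatorial): E = 0.00 kcal/mol.
ΔE = 3.36 − 0.00 = 3.36 kcal/mol; chair II is more stable.

3.36 kcal/mol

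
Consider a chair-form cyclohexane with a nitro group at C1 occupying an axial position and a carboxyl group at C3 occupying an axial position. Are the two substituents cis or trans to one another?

cis

C1 and C3 have the same parity, so their axial bonds point in the same direction.
With same-parity carbons, two substituents on the same face are both axial or both equatorial; opposite faces give one of each.
Here the groups are axial/axial → same face → cis.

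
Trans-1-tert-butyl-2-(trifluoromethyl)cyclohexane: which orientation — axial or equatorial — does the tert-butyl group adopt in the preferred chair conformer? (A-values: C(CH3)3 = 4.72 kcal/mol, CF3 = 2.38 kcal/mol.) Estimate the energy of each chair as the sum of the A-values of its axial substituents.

equatorial

C1 and C2 have opposite parity, so for the trans isomer the two substituents are e,e in one chair and a,a in the other.
Chair I (tert-butyl axial, trifluoromethyl axial): E = 7.10 kcal/mol.
Chair II (tert-butyl equatorial, trifluoromethyl equatorial): E = 0.00 kcal/mol.
Chair II is the more stable (lower-energy) conformer, and in that chair the tert-butyl group is equatorial.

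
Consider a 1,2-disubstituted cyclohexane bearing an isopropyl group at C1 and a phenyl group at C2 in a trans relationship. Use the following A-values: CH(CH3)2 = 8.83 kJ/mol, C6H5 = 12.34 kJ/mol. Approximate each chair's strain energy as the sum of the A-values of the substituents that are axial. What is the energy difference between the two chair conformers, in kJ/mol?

C1 and C2 have opposite parity, so for the trans isomer the two substituents are e,e in one chair and a,a in the other.
Chair I (isopropyl axial, phenyl axial): E = 21.17 kJ/mol.
Chair II (isopropyl equatorial, phenyl equatorial): E = 0.00 kJ/mol.
ΔE = 21.17 − 0.00 = 21.17 kJ/mol; chair II is more stable.

21.17 kJ/mol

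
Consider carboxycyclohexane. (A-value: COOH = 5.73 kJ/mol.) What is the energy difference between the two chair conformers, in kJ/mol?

A monosubstituted cyclohexane has one chair with the carboxyl group axial (E = A = 5.73 kJ/mol) and one with it equatorial (E = 0).
ΔE = 5.73 − 0 = 5.73 kJ/mol.

5.73 kJ/mol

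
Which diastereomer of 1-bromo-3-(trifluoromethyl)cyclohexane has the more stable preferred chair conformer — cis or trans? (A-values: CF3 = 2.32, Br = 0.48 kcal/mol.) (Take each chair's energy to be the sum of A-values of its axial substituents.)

cis

At 1,3 positions (parity same): cis → (e,e or a,a); trans → (a,e or e,a).
Best chair for cis: E = 0.00 kcal/mol; best chair for trans: E = 0.48 kcal/mol.
The cis isomer is lower by 0.48 kcal/mol.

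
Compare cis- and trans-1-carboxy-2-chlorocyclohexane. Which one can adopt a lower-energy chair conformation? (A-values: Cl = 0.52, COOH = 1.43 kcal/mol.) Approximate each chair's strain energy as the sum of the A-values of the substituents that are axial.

trans

At 1,2 positions (parity opposite): cis → (a,e or e,a); trans → (e,e or a,a).
Best chair for cis: E = 0.52 kcal/mol; best chair for trans: E = 0.00 kcal/mol.
The trans isomer is lower by 0.52 kcal/mol.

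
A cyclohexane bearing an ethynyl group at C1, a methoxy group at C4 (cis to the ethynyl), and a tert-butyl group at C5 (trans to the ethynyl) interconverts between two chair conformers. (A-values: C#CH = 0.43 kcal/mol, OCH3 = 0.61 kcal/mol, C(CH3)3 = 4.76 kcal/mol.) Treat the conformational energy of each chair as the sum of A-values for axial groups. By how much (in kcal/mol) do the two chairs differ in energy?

Chair I (ethynyl axial, methoxy equatorial, tert-butyl equatorial): E = 0.43 kcal/mol.
Chair II (ethynyl equatorial, methoxy axial, tert-butyl axial): E = 5.37 kcal/mol.
ΔE = 5.37 − 0.43 = 4.94 kcal/mol; chair I is more stable.

4.94 kcal/mol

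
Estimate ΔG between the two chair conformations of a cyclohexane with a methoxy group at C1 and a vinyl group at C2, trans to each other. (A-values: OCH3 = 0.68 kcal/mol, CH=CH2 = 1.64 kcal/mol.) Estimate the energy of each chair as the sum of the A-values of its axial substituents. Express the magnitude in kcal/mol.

2.32 kcal/mol

C1 and C2 have opposite parity, so for the trans isomer the two substituents are e,e in one chair and a,a in the other.
Chair I (methoxy axial, vinyl axial): E = 2.32 kcal/mol.
Chair II (methoxy equatorial, vinyl equatorial): E = 0.00 kcal/mol.
ΔE = 2.32 − 0.00 = 2.32 kcal/mol; chair II is more stable.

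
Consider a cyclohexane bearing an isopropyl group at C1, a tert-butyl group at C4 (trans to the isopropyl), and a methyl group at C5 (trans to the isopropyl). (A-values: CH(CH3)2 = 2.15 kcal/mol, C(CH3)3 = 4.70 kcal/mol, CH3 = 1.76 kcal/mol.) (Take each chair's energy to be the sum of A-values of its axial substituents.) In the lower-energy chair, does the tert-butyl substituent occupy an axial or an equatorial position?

Chair I (isopropyl axial, tert-butyl axial, methyl equatorial): E = 6.85 kcal/mol.
Chair II (isopropyl equatorial, tert-butyl equatorial, methyl axial): E = 1.76 kcal/mol.
Chair II is the more stable (lower-energy) conformer, and in that chair the tert-butyl group is equatorial.

equatorial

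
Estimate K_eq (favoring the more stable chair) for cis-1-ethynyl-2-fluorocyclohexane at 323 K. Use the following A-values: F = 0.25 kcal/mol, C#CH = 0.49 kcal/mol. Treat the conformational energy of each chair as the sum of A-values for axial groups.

K ≈ 1.45

C1 and C2 have opposite parity, so for the cis isomer the two substituents are one axial and one equatorial in each chair.
Chair I (fluoro axial, ethynyl equatorial): E = 0.25 kcal/mol; chair II (fluoro equatorial, ethynyl axial): E = 0.49 kcal/mol.
ΔG = 0.24 kcal/mol between the two chairs.
K = exp(ΔG/RT) with R = 1.987×10⁻³ kcal mol⁻¹ K⁻¹ and T = 323 K gives K ≈ 1.45.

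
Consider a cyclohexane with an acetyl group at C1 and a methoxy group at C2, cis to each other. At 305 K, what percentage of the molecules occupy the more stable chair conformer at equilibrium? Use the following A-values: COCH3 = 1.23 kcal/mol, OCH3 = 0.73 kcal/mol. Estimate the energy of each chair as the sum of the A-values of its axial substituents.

69.5%

C1 and C2 have opposite parity, so for the cis isomer the two substituents are one axial and one equatorial in each chair.
Chair I (acetyl axial, methoxy equatorial): E = 1.23 kcal/mol; chair II (acetyl equatorial, methoxy axial): E = 0.73 kcal/mol.
ΔG = 0.50 kcal/mol between the two chairs.
K = exp(ΔG/RT) with R = 1.987×10⁻³ kcal mol⁻¹ K⁻¹ and T = 305 K gives K ≈ 2.28.
Fraction in the lower-energy chair = K/(K+1) = 69.5%.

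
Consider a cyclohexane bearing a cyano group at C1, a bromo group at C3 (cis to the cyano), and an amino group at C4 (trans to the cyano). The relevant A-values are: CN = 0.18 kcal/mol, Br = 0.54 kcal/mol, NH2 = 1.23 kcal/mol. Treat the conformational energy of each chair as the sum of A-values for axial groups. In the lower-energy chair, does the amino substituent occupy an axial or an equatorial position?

Chair I (cyano axial, bromo axial, amino axial): E = 1.95 kcal/mol.
Chair II (cyano equatorial, bromo equatorial, amino equatorial): E = 0.00 kcal/mol.
Chair II is the more stable (lower-energy) conformer, and in that chair the amino group is equatorial.

equatorial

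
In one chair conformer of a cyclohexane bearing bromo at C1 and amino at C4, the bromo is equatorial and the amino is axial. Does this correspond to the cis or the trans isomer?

C1 and C4 have opposite parity, so their axial bonds point in opposite directions.
With opposite-parity carbons, two substituents on the same face are one axial and one equatorial; opposite faces give both axial or both equatorial.
Here the groups are equatorial/axial → same face → cis.

cis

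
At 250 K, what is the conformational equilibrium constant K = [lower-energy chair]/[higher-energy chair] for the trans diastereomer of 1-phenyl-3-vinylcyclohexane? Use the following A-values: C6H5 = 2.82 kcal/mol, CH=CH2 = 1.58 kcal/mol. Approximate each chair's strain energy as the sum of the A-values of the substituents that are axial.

K ≈ 12.1

C1 and C3 have the same parity, so for the trans isomer the two substituents are one axial and one equatorial in each chair.
Chair I (phenyl axial, vinyl equatorial): E = 2.82 kcal/mol; chair II (phenyl equatorial, vinyl axial): E = 1.58 kcal/mol.
ΔG = 1.24 kcal/mol between the two chairs.
K = exp(ΔG/RT) with R = 1.987×10⁻³ kcal mol⁻¹ K⁻¹ and T = 250 K gives K ≈ 12.1.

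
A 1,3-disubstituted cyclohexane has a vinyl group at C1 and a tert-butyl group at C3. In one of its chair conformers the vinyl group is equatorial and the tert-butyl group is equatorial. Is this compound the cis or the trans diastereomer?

C1 and C3 have the same parity, so their axial bonds point in the same direction.
With same-parity carbons, two substituents on the same face are both axial or both equatorial; opposite faces give one of each.
Here the groups are equatorial/equatorial → same face → cis.

cis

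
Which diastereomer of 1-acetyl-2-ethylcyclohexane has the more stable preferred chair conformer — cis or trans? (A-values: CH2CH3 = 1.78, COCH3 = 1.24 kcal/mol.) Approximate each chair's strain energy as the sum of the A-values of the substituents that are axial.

trans

At 1,2 positions (parity opposite): cis → (a,e or e,a); trans → (e,e or a,a).
Best chair for cis: E = 1.24 kcal/mol; best chair for trans: E = 0.00 kcal/mol.
The trans isomer is lower by 1.24 kcal/mol.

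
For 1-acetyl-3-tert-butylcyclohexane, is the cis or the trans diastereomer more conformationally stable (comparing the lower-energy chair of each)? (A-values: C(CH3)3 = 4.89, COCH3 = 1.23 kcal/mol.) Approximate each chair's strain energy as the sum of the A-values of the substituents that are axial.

At 1,3 positions (parity same): cis → (e,e or a,a); trans → (a,e or e,a).
Best chair for cis: E = 0.00 kcal/mol; best chair for trans: E = 1.23 kcal/mol.
The cis isomer is lower by 1.23 kcal/mol.

cis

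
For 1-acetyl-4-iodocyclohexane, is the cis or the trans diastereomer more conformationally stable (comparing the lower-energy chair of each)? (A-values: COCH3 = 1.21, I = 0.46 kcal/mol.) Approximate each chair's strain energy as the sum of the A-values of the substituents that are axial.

At 1,4 positions (parity opposite): cis → (a,e or e,a); trans → (e,e or a,a).
Best chair for cis: E = 0.46 kcal/mol; best chair for trans: E = 0.00 kcal/mol.
The trans isomer is lower by 0.46 kcal/mol.

trans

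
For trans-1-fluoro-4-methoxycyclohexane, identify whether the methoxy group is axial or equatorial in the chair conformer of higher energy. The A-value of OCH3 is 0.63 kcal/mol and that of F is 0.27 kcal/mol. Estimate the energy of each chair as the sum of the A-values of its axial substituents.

axial

C1 and C4 have opposite parity, so for the trans isomer the two substituents are e,e in one chair and a,a in the other.
Chair I (methoxy axial, fluoro axial): E = 0.90 kcal/mol.
Chair II (methoxy equatorial, fluoro equatorial): E = 0.00 kcal/mol.
Chair I is the less stable (higher-energy) conformer, and in that chair the methoxy group is axial.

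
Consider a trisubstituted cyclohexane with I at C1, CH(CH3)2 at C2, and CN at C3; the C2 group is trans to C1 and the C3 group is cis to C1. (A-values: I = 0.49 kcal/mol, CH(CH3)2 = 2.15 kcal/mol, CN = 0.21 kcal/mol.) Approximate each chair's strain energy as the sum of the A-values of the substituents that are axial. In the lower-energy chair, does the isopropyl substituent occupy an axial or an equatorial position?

Chair I (iodo axial, isopropyl axial, cyano axial): E = 2.85 kcal/mol.
Chair II (iodo equatorial, isopropyl equatorial, cyano equatorial): E = 0.00 kcal/mol.
Chair II is the more stable (lower-energy) conformer, and in that chair the isopropyl group is equatorial.

equatorial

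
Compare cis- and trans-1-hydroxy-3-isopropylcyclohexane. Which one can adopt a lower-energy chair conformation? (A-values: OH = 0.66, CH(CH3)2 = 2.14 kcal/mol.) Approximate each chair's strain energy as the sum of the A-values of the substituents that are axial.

cis

At 1,3 positions (parity same): cis → (e,e or a,a); trans → (a,e or e,a).
Best chair for cis: E = 0.00 kcal/mol; best chair for trans: E = 0.66 kcal/mol.
The cis isomer is lower by 0.66 kcal/mol.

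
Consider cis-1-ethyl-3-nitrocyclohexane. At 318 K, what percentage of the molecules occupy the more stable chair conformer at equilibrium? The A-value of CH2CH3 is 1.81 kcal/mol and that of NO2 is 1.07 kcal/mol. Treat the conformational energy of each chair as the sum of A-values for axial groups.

99.0%

C1 and C3 have the same parity, so for the cis isomer the two substituents are e,e in one chair and a,a in the other.
Chair I (ethyl axial, nitro axial): E = 2.88 kcal/mol; chair II (ethyl equatorial, nitro equatorial): E = 0.00 kcal/mol.
ΔG = 2.88 kcal/mol between the two chairs.
K = exp(ΔG/RT) with R = 1.987×10⁻³ kcal mol⁻¹ K⁻¹ and T = 318 K gives K ≈ 95.4.
Fraction in the lower-energy chair = K/(K+1) = 99.0%.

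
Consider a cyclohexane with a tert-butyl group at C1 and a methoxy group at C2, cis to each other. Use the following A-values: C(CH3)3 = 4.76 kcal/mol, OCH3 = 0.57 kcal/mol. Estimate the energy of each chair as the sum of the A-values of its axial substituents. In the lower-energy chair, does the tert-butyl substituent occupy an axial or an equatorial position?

equatorial

C1 and C2 have opposite parity, so for the cis isomer the two substituents are one axial and one equatorial in each chair.
Chair I (tert-butyl axial, methoxy equatorial): E = 4.76 kcal/mol.
Chair II (tert-butyl equatorial, methoxy axial): E = 0.57 kcal/mol.
Chair II is the more stable (lower-energy) conformer, and in that chair the tert-butyl group is equatorial.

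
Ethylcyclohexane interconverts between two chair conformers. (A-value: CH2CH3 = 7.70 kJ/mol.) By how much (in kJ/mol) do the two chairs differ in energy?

A monosubstituted cyclohexane has one chair with the ethyl group axial (E = A = 7.70 kJ/mol) and one with it equatorial (E = 0).
ΔE = 7.70 − 0 = 7.70 kJ/mol.

7.70 kJ/mol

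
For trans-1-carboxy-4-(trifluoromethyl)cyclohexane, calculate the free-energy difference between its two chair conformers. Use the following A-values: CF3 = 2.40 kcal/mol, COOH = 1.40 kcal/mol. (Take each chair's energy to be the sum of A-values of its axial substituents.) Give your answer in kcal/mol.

3.80 kcal/mol

C1 and C4 have opposite parity, so for the trans isomer the two substituents are e,e in one chair and a,a in the other.
Chair I (trifluoromethyl axial, carboxyl axial): E = 3.80 kcal/mol.
Chair II (trifluoromethyl equatorial, carboxyl equatorial): E = 0.00 kcal/mol.
ΔE = 3.80 − 0.00 = 3.80 kcal/mol; chair II is more stable.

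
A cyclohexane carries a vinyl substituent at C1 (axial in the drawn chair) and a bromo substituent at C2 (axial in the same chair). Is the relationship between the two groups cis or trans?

C1 and C2 have opposite parity, so their axial bonds point in opposite directions.
With opposite-parity carbons, two substituents on the same face are one axial and one equatorial; opposite faces give both axial or both equatorial.
Here the groups are axial/axial → opposite face → trans.

trans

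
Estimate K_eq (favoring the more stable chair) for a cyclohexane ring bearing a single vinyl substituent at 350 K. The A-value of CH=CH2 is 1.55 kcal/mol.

K ≈ 9.29

One chair has the vinyl group axial (E = 1.55 kcal/mol) and the other has it equatorial (E = 0).
ΔG = 1.55 kcal/mol between the two chairs.
K = exp(ΔG/RT) with R = 1.987×10⁻³ kcal mol⁻¹ K⁻¹ and T = 350 K gives K ≈ 9.29.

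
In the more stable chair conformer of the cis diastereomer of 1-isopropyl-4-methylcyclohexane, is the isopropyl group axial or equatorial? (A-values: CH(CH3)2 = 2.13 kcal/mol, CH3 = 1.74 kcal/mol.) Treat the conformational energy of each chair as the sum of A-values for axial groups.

equatorial

C1 and C4 have opposite parity, so for the cis isomer the two substituents are one axial and one equatorial in each chair.
Chair I (isopropyl axial, methyl equatorial): E = 2.13 kcal/mol.
Chair II (isopropyl equatorial, methyl axial): E = 1.74 kcal/mol.
Chair II is the more stable (lower-energy) conformer, and in that chair the isopropyl group is equatorial.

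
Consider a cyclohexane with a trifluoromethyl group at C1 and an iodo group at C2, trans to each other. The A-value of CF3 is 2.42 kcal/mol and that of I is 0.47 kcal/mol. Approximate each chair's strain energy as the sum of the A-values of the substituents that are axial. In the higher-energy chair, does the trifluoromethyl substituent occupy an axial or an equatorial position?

axial

C1 and C2 have opposite parity, so for the trans isomer the two substituents are e,e in one chair and a,a in the other.
Chair I (trifluoromethyl axial, iodo axial): E = 2.89 kcal/mol.
Chair II (trifluoromethyl equatorial, iodo equatorial): E = 0.00 kcal/mol.
Chair I is the less stable (higher-energy) conformer, and in that chair the trifluoromethyl group is axial.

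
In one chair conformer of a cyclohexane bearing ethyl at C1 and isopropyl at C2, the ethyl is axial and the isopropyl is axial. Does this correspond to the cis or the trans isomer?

trans

C1 and C2 have opposite parity, so their axial bonds point in opposite directions.
With opposite-parity carbons, two substituents on the same face are one axial and one equatorial; opposite faces give both axial or both equatorial.
Here the groups are axial/axial → opposite face → trans.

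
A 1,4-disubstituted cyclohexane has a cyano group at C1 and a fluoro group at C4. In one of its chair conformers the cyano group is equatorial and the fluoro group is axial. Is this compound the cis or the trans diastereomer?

C1 and C4 have opposite parity, so their axial bonds point in opposite directions.
With opposite-parity carbons, two substituents on the same face are one axial and one equatorial; opposite faces give both axial or both equatorial.
Here the groups are equatorial/axial → same face → cis.

cis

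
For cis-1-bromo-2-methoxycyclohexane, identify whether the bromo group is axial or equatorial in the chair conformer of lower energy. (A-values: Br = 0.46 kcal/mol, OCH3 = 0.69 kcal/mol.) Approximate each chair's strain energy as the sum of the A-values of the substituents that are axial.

C1 and C2 have opposite parity, so for the cis isomer the two substituents are one axial and one equatorial in each chair.
Chair I (bromo axial, methoxy equatorial): E = 0.46 kcal/mol.
Chair II (bromo equatorial, methoxy axial): E = 0.69 kcal/mol.
Chair I is the more stable (lower-energy) conformer, and in that chair the bromo group is axial.

axial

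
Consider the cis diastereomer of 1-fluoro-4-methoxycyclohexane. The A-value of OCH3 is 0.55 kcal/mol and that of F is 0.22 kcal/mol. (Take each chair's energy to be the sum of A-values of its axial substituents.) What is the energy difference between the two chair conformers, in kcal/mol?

0.33 kcal/mol

C1 and C4 have opposite parity, so for the cis isomer the two substituents are one axial and one equatorial in each chair.
Chair I (methoxy axial, fluoro equatorial): E = 0.55 kcal/mol.
Chair II (methoxy equatorial, fluoro axial): E = 0.22 kcal/mol.
ΔE = 0.55 − 0.22 = 0.33 kcal/mol; chair II is more stable.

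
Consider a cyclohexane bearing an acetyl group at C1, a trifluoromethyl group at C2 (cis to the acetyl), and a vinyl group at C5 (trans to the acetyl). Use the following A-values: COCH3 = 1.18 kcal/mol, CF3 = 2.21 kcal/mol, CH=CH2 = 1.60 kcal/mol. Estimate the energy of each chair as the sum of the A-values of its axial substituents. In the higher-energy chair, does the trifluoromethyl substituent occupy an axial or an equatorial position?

Chair I (acetyl axial, trifluoromethyl equatorial, vinyl equatorial): E = 1.18 kcal/mol.
Chair II (acetyl equatorial, trifluoromethyl axial, vinyl axial): E = 3.81 kcal/mol.
Chair II is the less stable (higher-energy) conformer, and in that chair the trifluoromethyl group is axial.

axial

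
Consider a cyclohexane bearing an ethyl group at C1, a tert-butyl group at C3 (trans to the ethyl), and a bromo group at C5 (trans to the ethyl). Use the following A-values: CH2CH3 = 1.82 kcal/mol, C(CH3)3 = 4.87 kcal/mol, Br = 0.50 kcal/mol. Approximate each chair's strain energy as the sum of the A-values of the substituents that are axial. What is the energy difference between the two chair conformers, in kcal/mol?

Chair I (ethyl axial, tert-butyl equatorial, bromo equatorial): E = 1.82 kcal/mol.
Chair II (ethyl equatorial, tert-butyl axial, bromo axial): E = 5.37 kcal/mol.
ΔE = 5.37 − 1.82 = 3.55 kcal/mol; chair I is more stable.

3.55 kcal/mol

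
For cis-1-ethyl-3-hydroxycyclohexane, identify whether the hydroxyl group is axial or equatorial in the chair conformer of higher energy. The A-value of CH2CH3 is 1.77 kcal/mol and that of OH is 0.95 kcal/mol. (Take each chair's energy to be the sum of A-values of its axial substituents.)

axial

C1 and C3 have the same parity, so for the cis isomer the two substituents are e,e in one chair and a,a in the other.
Chair I (ethyl axial, hydroxyl axial): E = 2.72 kcal/mol.
Chair II (ethyl equatorial, hydroxyl equatorial): E = 0.00 kcal/mol.
Chair I is the less stable (higher-energy) conformer, and in that chair the hydroxyl group is axial.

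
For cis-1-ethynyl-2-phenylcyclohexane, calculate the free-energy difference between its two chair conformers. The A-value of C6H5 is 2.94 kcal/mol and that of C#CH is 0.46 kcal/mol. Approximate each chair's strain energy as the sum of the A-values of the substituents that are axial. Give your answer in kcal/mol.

C1 and C2 have opposite parity, so for the cis isomer the two substituents are one axial and one equatorial in each chair.
Chair I (phenyl axial, ethynyl equatorial): E = 2.94 kcal/mol.
Chair II (phenyl equatorial, ethynyl axial): E = 0.46 kcal/mol.
ΔE = 2.94 − 0.46 = 2.48 kcal/mol; chair II is more stable.

2.48 kcal/mol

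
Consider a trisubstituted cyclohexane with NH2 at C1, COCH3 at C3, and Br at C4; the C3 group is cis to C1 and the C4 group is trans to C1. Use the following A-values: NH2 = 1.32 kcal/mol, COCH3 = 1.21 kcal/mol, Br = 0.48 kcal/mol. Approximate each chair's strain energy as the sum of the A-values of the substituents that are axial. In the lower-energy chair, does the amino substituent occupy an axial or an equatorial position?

Chair I (amino axial, acetyl axial, bromo axial): E = 3.01 kcal/mol.
Chair II (amino equatorial, acetyl equatorial, bromo equatorial): E = 0.00 kcal/mol.
Chair II is the more stable (lower-energy) conformer, and in that chair the amino group is equatorial.

equatorial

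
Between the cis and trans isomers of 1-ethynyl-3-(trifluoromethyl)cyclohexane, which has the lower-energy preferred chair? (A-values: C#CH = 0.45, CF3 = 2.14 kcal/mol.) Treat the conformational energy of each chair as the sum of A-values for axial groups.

cis

At 1,3 positions (parity same): cis → (e,e or a,a); trans → (a,e or e,a).
Best chair for cis: E = 0.00 kcal/mol; best chair for trans: E = 0.45 kcal/mol.
The cis isomer is lower by 0.45 kcal/mol.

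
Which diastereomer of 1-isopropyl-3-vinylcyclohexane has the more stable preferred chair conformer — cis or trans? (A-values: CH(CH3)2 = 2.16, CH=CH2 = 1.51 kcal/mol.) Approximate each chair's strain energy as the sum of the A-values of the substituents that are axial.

At 1,3 positions (parity same): cis → (e,e or a,a); trans → (a,e or e,a).
Best chair for cis: E = 0.00 kcal/mol; best chair for trans: E = 1.51 kcal/mol.
The cis isomer is lower by 1.51 kcal/mol.

cis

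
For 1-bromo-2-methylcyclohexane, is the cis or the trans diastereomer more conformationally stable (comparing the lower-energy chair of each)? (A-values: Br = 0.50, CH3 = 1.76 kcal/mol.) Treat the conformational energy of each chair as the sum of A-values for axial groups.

At 1,2 positions (parity opposite): cis → (a,e or e,a); trans → (e,e or a,a).
Best chair for cis: E = 0.50 kcal/mol; best chair for trans: E = 0.00 kcal/mol.
The trans isomer is lower by 0.50 kcal/mol.

trans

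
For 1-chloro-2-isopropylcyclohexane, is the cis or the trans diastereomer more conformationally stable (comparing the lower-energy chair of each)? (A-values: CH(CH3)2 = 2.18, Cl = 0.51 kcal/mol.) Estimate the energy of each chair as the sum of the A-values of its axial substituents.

At 1,2 positions (parity opposite): cis → (a,e or e,a); trans → (e,e or a,a).
Best chair for cis: E = 0.51 kcal/mol; best chair for trans: E = 0.00 kcal/mol.
The trans isomer is lower by 0.51 kcal/mol.

trans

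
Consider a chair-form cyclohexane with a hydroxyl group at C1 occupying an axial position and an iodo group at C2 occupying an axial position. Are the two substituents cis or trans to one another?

trans

C1 and C2 have opposite parity, so their axial bonds point in opposite directions.
With opposite-parity carbons, two substituents on the same face are one axial and one equatorial; opposite faces give both axial or both equatorial.
Here the groups are axial/axial → opposite face → trans.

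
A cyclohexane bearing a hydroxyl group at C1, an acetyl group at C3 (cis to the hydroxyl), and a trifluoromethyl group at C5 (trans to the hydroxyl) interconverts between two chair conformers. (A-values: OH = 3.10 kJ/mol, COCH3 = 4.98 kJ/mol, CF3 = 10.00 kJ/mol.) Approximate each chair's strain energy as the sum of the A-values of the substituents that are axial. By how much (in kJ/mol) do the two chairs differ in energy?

1.92 kJ/mol

Chair I (hydroxyl axial, acetyl axial, trifluoromethyl equatorial): E = 8.08 kJ/mol.
Chair II (hydroxyl equatorial, acetyl equatorial, trifluoromethyl axial): E = 10.00 kJ/mol.
ΔE = 10.00 − 8.08 = 1.92 kJ/mol; chair I is more stable.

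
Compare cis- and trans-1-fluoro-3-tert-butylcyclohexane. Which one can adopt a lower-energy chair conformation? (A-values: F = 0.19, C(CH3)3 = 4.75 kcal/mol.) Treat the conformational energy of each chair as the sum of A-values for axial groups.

cis

At 1,3 positions (parity same): cis → (e,e or a,a); trans → (a,e or e,a).
Best chair for cis: E = 0.00 kcal/mol; best chair for trans: E = 0.19 kcal/mol.
The cis isomer is lower by 0.19 kcal/mol.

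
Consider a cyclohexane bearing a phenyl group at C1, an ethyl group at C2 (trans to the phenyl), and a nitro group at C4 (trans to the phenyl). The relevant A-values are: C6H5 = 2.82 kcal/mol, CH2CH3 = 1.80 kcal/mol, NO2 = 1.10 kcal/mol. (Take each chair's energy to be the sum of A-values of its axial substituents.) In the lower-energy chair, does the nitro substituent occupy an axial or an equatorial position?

Chair I (phenyl axial, ethyl axial, nitro axial): E = 5.72 kcal/mol.
Chair II (phenyl equatorial, ethyl equatorial, nitro equatorial): E = 0.00 kcal/mol.
Chair II is the more stable (lower-energy) conformer, and in that chair the nitro group is equatorial.

equatorial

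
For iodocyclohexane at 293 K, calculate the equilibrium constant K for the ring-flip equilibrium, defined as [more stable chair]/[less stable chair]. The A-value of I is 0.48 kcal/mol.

One chair has the iodo group axial (E = 0.48 kcal/mol) and the other has it equatorial (E = 0).
ΔG = 0.48 kcal/mol between the two chairs.
K = exp(ΔG/RT) with R = 1.987×10⁻³ kcal mol⁻¹ K⁻¹ and T = 293 K gives K ≈ 2.28.

K ≈ 2.28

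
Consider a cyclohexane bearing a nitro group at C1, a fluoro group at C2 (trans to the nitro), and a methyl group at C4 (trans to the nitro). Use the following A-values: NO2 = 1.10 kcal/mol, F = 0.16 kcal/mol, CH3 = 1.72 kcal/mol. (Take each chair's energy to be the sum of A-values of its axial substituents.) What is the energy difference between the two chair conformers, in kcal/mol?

2.98 kcal/mol

Chair I (nitro axial, fluoro axial, methyl axial): E = 2.98 kcal/mol.
Chair II (nitro equatorial, fluoro equatorial, methyl equatorial): E = 0.00 kcal/mol.
ΔE = 2.98 − 0.00 = 2.98 kcal/mol; chair II is more stable.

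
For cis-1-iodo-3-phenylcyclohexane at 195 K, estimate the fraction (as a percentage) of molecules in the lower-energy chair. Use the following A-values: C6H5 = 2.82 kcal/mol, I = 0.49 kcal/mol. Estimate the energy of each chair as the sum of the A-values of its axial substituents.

C1 and C3 have the same parity, so for the cis isomer the two substituents are e,e in one chair and a,a in the other.
Chair I (phenyl axial, iodo axial): E = 3.31 kcal/mol; chair II (phenyl equatorial, iodo equatorial): E = 0.00 kcal/mol.
ΔG = 3.31 kcal/mol between the two chairs.
K = exp(ΔG/RT) with R = 1.987×10⁻³ kcal mol⁻¹ K⁻¹ and T = 195 K gives K ≈ 5.13e+03.
Fraction in the lower-energy chair = K/(K+1) = 100.0%.

100.0%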